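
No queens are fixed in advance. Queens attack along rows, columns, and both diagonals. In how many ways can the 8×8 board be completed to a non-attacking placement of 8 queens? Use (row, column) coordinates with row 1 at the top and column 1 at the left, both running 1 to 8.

Branch on row 1: col 1 → 4; col 2 → 8; col 3 → 16; col 4 → 18; col 5 → 18; col 6 → 16; col 7 → 8; col 8 → 4.
Sum: 4 + 8 + 16 + 18 + 18 + 16 + 8 + 4 = 92.
(This is the classic 8-queens count.)

92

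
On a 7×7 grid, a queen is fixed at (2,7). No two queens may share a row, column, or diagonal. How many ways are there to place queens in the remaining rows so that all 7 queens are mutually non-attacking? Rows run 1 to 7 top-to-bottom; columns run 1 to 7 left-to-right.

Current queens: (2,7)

Branch on row 1: col 1 → 0; col 2 → 1; col 3 → 2; col 4 → 2; col 5 → 2.
Sum: 0 + 1 + 2 + 2 + 2 = 7.

7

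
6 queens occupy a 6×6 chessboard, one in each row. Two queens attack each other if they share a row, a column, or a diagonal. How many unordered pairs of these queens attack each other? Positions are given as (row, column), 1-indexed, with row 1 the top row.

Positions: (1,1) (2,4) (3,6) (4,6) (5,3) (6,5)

Same column: (3,6)–(4,6) (column 6).
Same diagonal: (2,4)–(4,6) (|2−4| = |4−6| = 2).
Total attacking pairs: 2.

2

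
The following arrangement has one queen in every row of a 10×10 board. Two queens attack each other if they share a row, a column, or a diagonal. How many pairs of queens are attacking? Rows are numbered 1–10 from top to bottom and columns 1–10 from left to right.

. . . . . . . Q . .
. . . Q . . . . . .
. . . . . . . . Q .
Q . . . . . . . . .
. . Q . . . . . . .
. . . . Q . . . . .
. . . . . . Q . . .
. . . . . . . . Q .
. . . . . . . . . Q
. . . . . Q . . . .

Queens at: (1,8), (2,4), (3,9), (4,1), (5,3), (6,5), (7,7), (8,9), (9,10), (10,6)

2

Same column: (3,9)–(8,9) (column 9).
Same diagonal: (8,9)–(9,10) (|8−9| = |9−10| = 1).
Total attacking pairs: 2.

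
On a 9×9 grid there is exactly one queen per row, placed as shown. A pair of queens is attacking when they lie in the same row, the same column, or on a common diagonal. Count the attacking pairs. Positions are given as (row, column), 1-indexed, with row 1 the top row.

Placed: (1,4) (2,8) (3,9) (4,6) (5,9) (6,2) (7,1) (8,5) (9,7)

Same column: (3,9)–(5,9) (column 9).
Same diagonal: (2,8)–(3,9) (|2−3| = |8−9| = 1); (2,8)–(4,6) (|2−4| = |8−6| = 2); (6,2)–(7,1) (|6−7| = |2−1| = 1).
Total attacking pairs: 4.

4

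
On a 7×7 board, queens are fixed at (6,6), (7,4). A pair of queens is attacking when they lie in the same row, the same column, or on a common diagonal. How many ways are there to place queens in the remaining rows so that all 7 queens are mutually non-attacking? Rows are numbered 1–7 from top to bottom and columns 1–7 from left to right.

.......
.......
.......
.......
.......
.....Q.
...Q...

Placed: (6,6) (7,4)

1

Branch on row 1: col 2 → 1; col 3 → 0; col 5 → 0; col 7 → 0.
Sum: 1 + 0 + 0 + 0 = 1.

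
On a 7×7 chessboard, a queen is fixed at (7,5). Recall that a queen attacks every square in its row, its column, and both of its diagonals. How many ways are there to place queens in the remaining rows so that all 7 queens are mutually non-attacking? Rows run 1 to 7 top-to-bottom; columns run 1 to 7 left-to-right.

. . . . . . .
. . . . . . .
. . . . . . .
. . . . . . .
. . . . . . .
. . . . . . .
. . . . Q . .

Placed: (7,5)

6

Branch on row 1: col 1 → 1; col 2 → 1; col 3 → 2; col 4 → 1; col 6 → 0; col 7 → 1.
Sum: 1 + 1 + 2 + 1 + 0 + 1 = 6.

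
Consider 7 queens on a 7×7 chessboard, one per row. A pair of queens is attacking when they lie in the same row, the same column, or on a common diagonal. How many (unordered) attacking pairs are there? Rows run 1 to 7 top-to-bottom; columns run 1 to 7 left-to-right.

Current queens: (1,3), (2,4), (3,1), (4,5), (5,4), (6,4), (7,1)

Same column: (2,4)–(5,4) (column 4); (2,4)–(6,4) (column 4); (3,1)–(7,1) (column 1); (5,4)–(6,4) (column 4).
Same diagonal: (1,3)–(2,4) (|1−2| = |3−4| = 1); (1,3)–(3,1) (|1−3| = |3−1| = 2); (3,1)–(6,4) (|3−6| = |1−4| = 3); (4,5)–(5,4) (|4−5| = |5−4| = 1).
Total attacking pairs: 8.

8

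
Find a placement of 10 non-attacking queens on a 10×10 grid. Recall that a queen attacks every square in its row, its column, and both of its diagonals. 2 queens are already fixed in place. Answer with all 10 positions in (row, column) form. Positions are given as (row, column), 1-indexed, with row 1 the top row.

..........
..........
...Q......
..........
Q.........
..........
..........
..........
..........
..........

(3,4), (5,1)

(1,3) (2,6) (3,4) (4,10) (5,1) (6,9) (7,5) (8,8) (9,2) (10,7)

Row 1: attacked by (3,4)→{2,4,6}; (5,1)→{1,5}. Safe: 3, 7, 8, 9, 10. Place at column 3.
Row 2: attacked by (1,3)→{2,3,4}; (3,4)→{3,4,5}; (5,1)→{1,4}. Safe: 6, 7, 8, 9, 10. Place at column 6.
Row 4: attacked by (1,3)→{3,6}; (2,6)→{4,6,8}; (3,4)→{3,4,5}; (5,1)→{1,2}. Safe: 7, 9, 10. Place at column 10.
Row 6: attacked by (1,3)→{3,8}; (2,6)→{2,6,10}; (3,4)→{1,4,7}; (4,10)→{8,10}; (5,1)→{1,2}. Safe: 5, 9. Place at column 9.
Row 7: attacked by (1,3)→{3,9}; (2,6)→{1,6}; (3,4)→{4,8}; (4,10)→{7,10}; (5,1)→{1,3}; (6,9)→{8,9,10}. Safe: 2, 5. Place at column 5.
Row 8: attacked by (1,3)→{3,10}; (2,6)→{6}; (3,4)→{4,9}; (4,10)→{6,10}; (5,1)→{1,4}; (6,9)→{7,9}; (7,5)→{4,5,6}. Safe: 2, 8. Place at column 8.
Row 9: attacked by (1,3)→{3}; (2,6)→{6}; (3,4)→{4,10}; (4,10)→{5,10}; (5,1)→{1,5}; (6,9)→{6,9}; (7,5)→{3,5,7}; (8,8)→{7,8,9}. Safe: 2. Place at column 2.
Row 10: attacked by (1,3)→{3}; (2,6)→{6}; (3,4)→{4}; (4,10)→{4,10}; (5,1)→{1,6}; (6,9)→{5,9}; (7,5)→{2,5,8}; (8,8)→{6,8,10}; (9,2)→{1,2,3}. Safe: 7. Place at column 7.
Columns [3, 6, 4, 10, 1, 9, 5, 8, 2, 7], r−c [-2, -4, -1, -6, 4, -3, 2, 0, 7, 3], r+c [4, 8, 7, 14, 6, 15, 12, 16, 11, 17] are all distinct, so no two queens attack.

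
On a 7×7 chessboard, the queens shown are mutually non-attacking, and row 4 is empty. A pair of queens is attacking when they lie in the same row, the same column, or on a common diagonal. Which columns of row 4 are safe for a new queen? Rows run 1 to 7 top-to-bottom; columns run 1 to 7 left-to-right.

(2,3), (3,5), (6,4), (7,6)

columns 7

(2,3) attacks row 4 at column 3 and diagonals 1, 5.
(3,5) attacks row 4 at column 5 and diagonals 4, 6.
(6,4) attacks row 4 at column 4 and diagonals 2, 6.
(7,6) attacks row 4 at column 6 and diagonals 3.
Attacked columns: {1, 2, 3, 4, 5, 6}. Safe: {7}.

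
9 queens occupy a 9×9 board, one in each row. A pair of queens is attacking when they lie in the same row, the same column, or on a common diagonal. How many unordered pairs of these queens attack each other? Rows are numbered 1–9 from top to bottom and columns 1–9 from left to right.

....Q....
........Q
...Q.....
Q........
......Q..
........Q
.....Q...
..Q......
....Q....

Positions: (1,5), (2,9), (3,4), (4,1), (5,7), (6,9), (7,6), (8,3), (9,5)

Same column: (1,5)–(9,5) (column 5); (2,9)–(6,9) (column 9).
Same diagonal: (2,9)–(8,3) (|2−8| = |9−3| = 6).
Total attacking pairs: 3.

3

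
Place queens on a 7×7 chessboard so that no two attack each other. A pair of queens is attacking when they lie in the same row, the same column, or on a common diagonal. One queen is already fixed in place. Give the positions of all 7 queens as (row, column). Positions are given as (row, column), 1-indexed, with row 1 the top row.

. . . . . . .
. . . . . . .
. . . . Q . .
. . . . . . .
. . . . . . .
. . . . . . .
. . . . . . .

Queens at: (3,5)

(1,6) (2,2) (3,5) (4,1) (5,4) (6,7) (7,3)

Row 1: attacked by (3,5)→{3,5,7}. Safe: 1, 2, 4, 6. Place at column 6.
Row 2: attacked by (1,6)→{5,6,7}; (3,5)→{4,5,6}. Safe: 1, 2, 3. Place at column 2.
Row 4: attacked by (1,6)→{3,6}; (2,2)→{2,4}; (3,5)→{4,5,6}. Safe: 1, 7. Place at column 1.
Row 5: attacked by (1,6)→{2,6}; (2,2)→{2,5}; (3,5)→{3,5,7}; (4,1)→{1,2}. Safe: 4. Place at column 4.
Row 6: attacked by (1,6)→{1,6}; (2,2)→{2,6}; (3,5)→{2,5}; (4,1)→{1,3}; (5,4)→{3,4,5}. Safe: 7. Place at column 7.
Row 7: attacked by (1,6)→{6}; (2,2)→{2,7}; (3,5)→{1,5}; (4,1)→{1,4}; (5,4)→{2,4,6}; (6,7)→{6,7}. Safe: 3. Place at column 3.
Columns [6, 2, 5, 1, 4, 7, 3], r−c [-5, 0, -2, 3, 1, -1, 4], r+c [7, 4, 8, 5, 9, 13, 10] are all distinct, so no two queens attack.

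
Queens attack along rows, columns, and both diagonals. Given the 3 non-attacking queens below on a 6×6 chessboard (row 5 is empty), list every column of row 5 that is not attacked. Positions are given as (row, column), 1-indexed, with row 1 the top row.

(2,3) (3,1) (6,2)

(2,3) attacks row 5 at column 3 and diagonals 6.
(3,1) attacks row 5 at column 1 and diagonals 3.
(6,2) attacks row 5 at column 2 and diagonals 1, 3.
Attacked columns: {1, 2, 3, 6}. Safe: {4, 5}.

columns 4, 5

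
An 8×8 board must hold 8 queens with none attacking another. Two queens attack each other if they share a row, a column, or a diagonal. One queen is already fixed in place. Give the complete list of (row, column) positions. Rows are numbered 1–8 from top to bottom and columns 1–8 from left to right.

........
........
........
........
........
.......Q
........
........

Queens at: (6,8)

(1,2) (2,5) (3,7) (4,4) (5,1) (6,8) (7,6) (8,3)

Row 1: attacked by (6,8)→{3,8}. Safe: 1, 2, 4, 5, 6, 7. Place at column 2.
Row 2: attacked by (1,2)→{1,2,3}; (6,8)→{4,8}. Safe: 5, 6, 7. Place at column 5.
Row 3: attacked by (1,2)→{2,4}; (2,5)→{4,5,6}; (6,8)→{5,8}. Safe: 1, 3, 7. Place at column 7.
Row 4: attacked by (1,2)→{2,5}; (2,5)→{3,5,7}; (3,7)→{6,7,8}; (6,8)→{6,8}. Safe: 1, 4. Place at column 4.
Row 5: attacked by (1,2)→{2,6}; (2,5)→{2,5,8}; (3,7)→{5,7}; (4,4)→{3,4,5}; (6,8)→{7,8}. Safe: 1. Place at column 1.
Row 7: attacked by (1,2)→{2,8}; (2,5)→{5}; (3,7)→{3,7}; (4,4)→{1,4,7}; (5,1)→{1,3}; (6,8)→{7,8}. Safe: 6. Place at column 6.
Row 8: attacked by (1,2)→{2}; (2,5)→{5}; (3,7)→{2,7}; (4,4)→{4,8}; (5,1)→{1,4}; (6,8)→{6,8}; (7,6)→{5,6,7}. Safe: 3. Place at column 3.
Columns [2, 5, 7, 4, 1, 8, 6, 3], r−c [-1, -3, -4, 0, 4, -2, 1, 5], r+c [3, 7, 10, 8, 6, 14, 13, 11] are all distinct, so no two queens attack.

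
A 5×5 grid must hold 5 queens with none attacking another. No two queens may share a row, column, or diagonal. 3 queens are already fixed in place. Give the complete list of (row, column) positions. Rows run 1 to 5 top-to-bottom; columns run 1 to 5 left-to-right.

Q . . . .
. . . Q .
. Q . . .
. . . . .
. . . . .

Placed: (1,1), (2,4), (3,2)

(1,1) (2,4) (3,2) (4,5) (5,3)

Row 4: attacked by (1,1)→{1,4}; (2,4)→{2,4}; (3,2)→{1,2,3}. Safe: 5. Place at column 5.
Row 5: attacked by (1,1)→{1,5}; (2,4)→{1,4}; (3,2)→{2,4}; (4,5)→{4,5}. Safe: 3. Place at column 3.
Columns [1, 4, 2, 5, 3], r−c [0, -2, 1, -1, 2], r+c [2, 6, 5, 9, 8] are all distinct, so no two queens attack.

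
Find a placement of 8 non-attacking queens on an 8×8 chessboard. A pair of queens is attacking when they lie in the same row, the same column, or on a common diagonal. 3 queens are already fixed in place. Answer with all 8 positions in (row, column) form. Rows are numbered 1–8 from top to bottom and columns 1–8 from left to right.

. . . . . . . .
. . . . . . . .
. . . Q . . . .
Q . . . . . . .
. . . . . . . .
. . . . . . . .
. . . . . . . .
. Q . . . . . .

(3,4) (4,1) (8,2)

Row 1: attacked by (3,4)→{2,4,6}; (4,1)→{1,4}; (8,2)→{2}. Safe: 3, 5, 7, 8. Place at column 5.
Row 2: attacked by (1,5)→{4,5,6}; (3,4)→{3,4,5}; (4,1)→{1,3}; (8,2)→{2,8}. Safe: 7. Place at column 7.
Row 5: attacked by (1,5)→{1,5}; (2,7)→{4,7}; (3,4)→{2,4,6}; (4,1)→{1,2}; (8,2)→{2,5}. Safe: 3, 8. Place at column 3.
Row 6: attacked by (1,5)→{5}; (2,7)→{3,7}; (3,4)→{1,4,7}; (4,1)→{1,3}; (5,3)→{2,3,4}; (8,2)→{2,4}. Safe: 6, 8. Place at column 8.
Row 7: attacked by (1,5)→{5}; (2,7)→{2,7}; (3,4)→{4,8}; (4,1)→{1,4}; (5,3)→{1,3,5}; (6,8)→{7,8}; (8,2)→{1,2,3}. Safe: 6. Place at column 6.
Columns [5, 7, 4, 1, 3, 8, 6, 2], r−c [-4, -5, -1, 3, 2, -2, 1, 6], r+c [6, 9, 7, 5, 8, 14, 13, 10] are all distinct, so no two queens attack.

(1,5) (2,7) (3,4) (4,1) (5,3) (6,8) (7,6) (8,2)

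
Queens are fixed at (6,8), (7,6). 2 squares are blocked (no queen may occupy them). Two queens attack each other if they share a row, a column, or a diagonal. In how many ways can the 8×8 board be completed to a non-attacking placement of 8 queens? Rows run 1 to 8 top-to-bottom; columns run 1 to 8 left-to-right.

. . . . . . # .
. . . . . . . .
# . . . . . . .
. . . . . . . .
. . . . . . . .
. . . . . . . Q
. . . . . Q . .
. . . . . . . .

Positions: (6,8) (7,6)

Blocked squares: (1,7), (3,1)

5

Branch on row 1: col 1 → 0; col 2 → 2; col 4 → 1; col 5 → 2.
Sum: 0 + 2 + 1 + 2 = 5.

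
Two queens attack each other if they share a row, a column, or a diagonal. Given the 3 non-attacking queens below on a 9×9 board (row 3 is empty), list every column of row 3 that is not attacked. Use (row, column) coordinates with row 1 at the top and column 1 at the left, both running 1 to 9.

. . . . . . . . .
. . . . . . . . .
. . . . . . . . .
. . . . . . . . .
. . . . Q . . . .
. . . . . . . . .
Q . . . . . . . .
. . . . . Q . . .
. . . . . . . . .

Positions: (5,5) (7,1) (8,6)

columns 2, 4, 8, 9

(5,5) attacks row 3 at column 5 and diagonals 3, 7.
(7,1) attacks row 3 at column 1 and diagonals 5.
(8,6) attacks row 3 at column 6 and diagonals 1.
Attacked columns: {1, 3, 5, 6, 7}. Safe: {2, 4, 8, 9}.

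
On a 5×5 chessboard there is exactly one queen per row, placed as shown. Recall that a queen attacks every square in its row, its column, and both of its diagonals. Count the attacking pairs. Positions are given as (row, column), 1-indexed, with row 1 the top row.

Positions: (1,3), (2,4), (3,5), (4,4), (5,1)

6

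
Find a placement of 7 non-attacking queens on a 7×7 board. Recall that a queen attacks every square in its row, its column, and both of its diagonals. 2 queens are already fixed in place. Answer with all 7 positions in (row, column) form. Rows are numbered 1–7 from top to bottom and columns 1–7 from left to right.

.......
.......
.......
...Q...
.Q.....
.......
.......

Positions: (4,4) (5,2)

(1,5) (2,1) (3,6) (4,4) (5,2) (6,7) (7,3)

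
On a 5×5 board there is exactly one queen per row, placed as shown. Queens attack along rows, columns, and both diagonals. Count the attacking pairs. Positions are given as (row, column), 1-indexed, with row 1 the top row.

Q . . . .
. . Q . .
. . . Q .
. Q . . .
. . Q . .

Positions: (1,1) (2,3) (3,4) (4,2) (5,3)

3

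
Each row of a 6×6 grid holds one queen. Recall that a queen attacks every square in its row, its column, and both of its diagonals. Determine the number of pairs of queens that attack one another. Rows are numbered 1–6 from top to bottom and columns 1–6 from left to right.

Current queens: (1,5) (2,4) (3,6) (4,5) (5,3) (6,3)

Same column: (1,5)–(4,5) (column 5); (5,3)–(6,3) (column 3).
Same diagonal: (1,5)–(2,4) (|1−2| = |5−4| = 1); (3,6)–(4,5) (|3−4| = |6−5| = 1); (3,6)–(6,3) (|3−6| = |6−3| = 3); (4,5)–(6,3) (|4−6| = |5−3| = 2).
Total attacking pairs: 6.

6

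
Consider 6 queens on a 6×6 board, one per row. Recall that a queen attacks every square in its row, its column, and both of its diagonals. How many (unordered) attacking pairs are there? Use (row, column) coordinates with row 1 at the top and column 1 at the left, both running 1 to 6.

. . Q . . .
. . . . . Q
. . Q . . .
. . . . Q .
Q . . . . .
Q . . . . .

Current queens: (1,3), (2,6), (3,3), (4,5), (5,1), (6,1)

3

Same column: (1,3)–(3,3) (column 3); (5,1)–(6,1) (column 1).
Same diagonal: (3,3)–(5,1) (|3−5| = |3−1| = 2).
Total attacking pairs: 3.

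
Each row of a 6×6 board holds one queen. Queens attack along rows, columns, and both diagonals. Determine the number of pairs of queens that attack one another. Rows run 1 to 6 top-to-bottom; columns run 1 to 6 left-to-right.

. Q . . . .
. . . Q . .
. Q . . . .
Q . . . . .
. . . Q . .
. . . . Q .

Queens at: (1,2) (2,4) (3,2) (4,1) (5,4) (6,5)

6

Same column: (1,2)–(3,2) (column 2); (2,4)–(5,4) (column 4).
Same diagonal: (3,2)–(4,1) (|3−4| = |2−1| = 1); (3,2)–(5,4) (|3−5| = |2−4| = 2); (3,2)–(6,5) (|3−6| = |2−5| = 3); (5,4)–(6,5) (|5−6| = |4−5| = 1).
Total attacking pairs: 6.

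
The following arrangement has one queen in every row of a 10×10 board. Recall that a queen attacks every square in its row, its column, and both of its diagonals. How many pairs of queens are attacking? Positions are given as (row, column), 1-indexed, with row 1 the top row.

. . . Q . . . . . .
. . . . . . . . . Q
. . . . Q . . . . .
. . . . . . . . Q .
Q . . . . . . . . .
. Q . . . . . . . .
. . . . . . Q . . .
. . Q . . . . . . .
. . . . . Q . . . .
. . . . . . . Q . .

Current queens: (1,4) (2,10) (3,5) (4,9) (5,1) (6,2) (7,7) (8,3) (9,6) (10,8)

Same diagonal: (3,5)–(6,2) (|3−6| = |5−2| = 3); (5,1)–(6,2) (|5−6| = |1−2| = 1).
Total attacking pairs: 2.

2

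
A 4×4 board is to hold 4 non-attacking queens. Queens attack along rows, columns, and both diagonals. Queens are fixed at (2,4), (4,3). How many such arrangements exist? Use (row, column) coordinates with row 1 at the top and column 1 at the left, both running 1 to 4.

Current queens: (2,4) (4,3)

1

Branch on row 1: col 1 → 0; col 2 → 1.
Sum: 0 + 1 = 1.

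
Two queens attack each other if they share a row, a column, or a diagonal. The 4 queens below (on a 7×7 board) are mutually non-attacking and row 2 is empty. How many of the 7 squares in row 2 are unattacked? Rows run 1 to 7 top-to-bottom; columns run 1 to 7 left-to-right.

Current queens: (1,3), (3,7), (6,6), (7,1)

1

(1,3) attacks row 2 at column 3 and diagonals 2, 4.
(3,7) attacks row 2 at column 7 and diagonals 6.
(6,6) attacks row 2 at column 6 and diagonals 2.
(7,1) attacks row 2 at column 1 and diagonals 6.
Attacked columns: {1, 2, 3, 4, 6, 7}. Safe: {5}.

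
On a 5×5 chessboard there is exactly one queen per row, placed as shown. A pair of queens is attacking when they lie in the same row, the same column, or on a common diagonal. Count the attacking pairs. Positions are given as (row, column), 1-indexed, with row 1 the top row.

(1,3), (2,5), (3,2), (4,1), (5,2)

4

Same column: (3,2)–(5,2) (column 2).
Same diagonal: (2,5)–(5,2) (|2−5| = |5−2| = 3); (3,2)–(4,1) (|3−4| = |2−1| = 1); (4,1)–(5,2) (|4−5| = |1−2| = 1).
Total attacking pairs: 4.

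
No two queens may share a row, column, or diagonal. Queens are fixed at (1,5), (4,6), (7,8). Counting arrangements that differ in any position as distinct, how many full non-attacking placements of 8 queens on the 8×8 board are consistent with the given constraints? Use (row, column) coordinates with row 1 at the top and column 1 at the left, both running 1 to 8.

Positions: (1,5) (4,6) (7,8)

Branch on row 2: col 1 → 0; col 2 → 0; col 7 → 1.
Sum: 0 + 0 + 1 = 1.

1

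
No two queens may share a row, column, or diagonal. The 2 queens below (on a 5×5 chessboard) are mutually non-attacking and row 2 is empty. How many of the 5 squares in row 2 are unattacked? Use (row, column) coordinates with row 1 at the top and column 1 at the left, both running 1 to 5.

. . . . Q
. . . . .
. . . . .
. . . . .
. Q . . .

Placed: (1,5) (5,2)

2

(1,5) attacks row 2 at column 5 and diagonals 4.
(5,2) attacks row 2 at column 2 and diagonals 5.
Attacked columns: {2, 4, 5}. Safe: {1, 3}.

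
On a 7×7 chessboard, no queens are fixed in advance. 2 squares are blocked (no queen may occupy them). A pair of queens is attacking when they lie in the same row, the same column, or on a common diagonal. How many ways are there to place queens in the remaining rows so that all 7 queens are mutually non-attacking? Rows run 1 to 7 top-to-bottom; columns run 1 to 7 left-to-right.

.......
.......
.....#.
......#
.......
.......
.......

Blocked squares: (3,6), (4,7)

28

Branch on row 1: col 1 → 3; col 2 → 4; col 3 → 4; col 4 → 6; col 5 → 3; col 6 → 5; col 7 → 3.
Sum: 3 + 4 + 4 + 6 + 3 + 5 + 3 = 28.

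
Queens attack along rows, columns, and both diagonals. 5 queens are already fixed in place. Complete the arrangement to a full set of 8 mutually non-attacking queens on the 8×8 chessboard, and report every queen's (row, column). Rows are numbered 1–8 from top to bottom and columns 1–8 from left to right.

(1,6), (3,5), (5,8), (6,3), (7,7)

Row 2: attacked by (1,6)→{5,6,7}; (3,5)→{4,5,6}; (5,8)→{5,8}; (6,3)→{3,7}; (7,7)→{2,7}. Safe: 1. Place at column 1.
Row 4: attacked by (1,6)→{3,6}; (2,1)→{1,3}; (3,5)→{4,5,6}; (5,8)→{7,8}; (6,3)→{1,3,5}; (7,7)→{4,7}. Safe: 2. Place at column 2.
Row 8: attacked by (1,6)→{6}; (2,1)→{1,7}; (3,5)→{5}; (4,2)→{2,6}; (5,8)→{5,8}; (6,3)→{1,3,5}; (7,7)→{6,7,8}. Safe: 4. Place at column 4.
Columns [6, 1, 5, 2, 8, 3, 7, 4], r−c [-5, 1, -2, 2, -3, 3, 0, 4], r+c [7, 3, 8, 6, 13, 9, 14, 12] are all distinct, so no two queens attack.

(1,6) (2,1) (3,5) (4,2) (5,8) (6,3) (7,7) (8,4)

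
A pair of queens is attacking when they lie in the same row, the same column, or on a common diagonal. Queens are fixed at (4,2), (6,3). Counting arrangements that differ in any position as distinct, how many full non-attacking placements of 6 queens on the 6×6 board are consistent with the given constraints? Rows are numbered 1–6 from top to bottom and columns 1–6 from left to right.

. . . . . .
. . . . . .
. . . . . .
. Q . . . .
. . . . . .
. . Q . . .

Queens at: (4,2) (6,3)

1

Branch on row 1: col 1 → 0; col 4 → 1; col 6 → 0.
Sum: 0 + 1 + 0 = 1.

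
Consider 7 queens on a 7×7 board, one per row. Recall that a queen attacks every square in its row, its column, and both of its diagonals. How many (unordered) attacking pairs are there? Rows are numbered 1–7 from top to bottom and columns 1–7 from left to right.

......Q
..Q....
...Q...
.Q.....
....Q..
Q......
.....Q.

2

Same diagonal: (2,3)–(3,4) (|2−3| = |3−4| = 1); (3,4)–(6,1) (|3−6| = |4−1| = 3).
Total attacking pairs: 2.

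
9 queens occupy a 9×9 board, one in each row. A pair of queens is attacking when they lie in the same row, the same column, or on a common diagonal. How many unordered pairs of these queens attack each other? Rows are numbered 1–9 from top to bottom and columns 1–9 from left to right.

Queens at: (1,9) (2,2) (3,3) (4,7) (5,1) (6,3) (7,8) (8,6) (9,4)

Same column: (3,3)–(6,3) (column 3).
Same diagonal: (2,2)–(3,3) (|2−3| = |2−3| = 1); (3,3)–(5,1) (|3−5| = |3−1| = 2).
Total attacking pairs: 3.

3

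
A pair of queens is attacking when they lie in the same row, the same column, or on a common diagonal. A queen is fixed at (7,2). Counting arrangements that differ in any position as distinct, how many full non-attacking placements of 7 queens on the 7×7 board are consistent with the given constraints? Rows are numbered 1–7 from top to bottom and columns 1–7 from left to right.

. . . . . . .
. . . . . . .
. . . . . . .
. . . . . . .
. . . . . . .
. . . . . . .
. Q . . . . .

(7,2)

7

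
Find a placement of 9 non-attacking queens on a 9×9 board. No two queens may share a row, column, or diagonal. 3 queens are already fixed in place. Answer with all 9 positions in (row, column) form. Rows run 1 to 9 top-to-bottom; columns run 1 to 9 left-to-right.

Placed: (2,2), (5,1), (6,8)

(1,4) (2,2) (3,9) (4,5) (5,1) (6,8) (7,6) (8,3) (9,7)

Row 1: attacked by (2,2)→{1,2,3}; (5,1)→{1,5}; (6,8)→{3,8}. Safe: 4, 6, 7, 9. Place at column 4.
Row 3: attacked by (1,4)→{2,4,6}; (2,2)→{1,2,3}; (5,1)→{1,3}; (6,8)→{5,8}. Safe: 7, 9. Place at column 9.
Row 4: attacked by (1,4)→{1,4,7}; (2,2)→{2,4}; (3,9)→{8,9}; (5,1)→{1,2}; (6,8)→{6,8}. Safe: 3, 5. Place at column 5.
Row 7: attacked by (1,4)→{4}; (2,2)→{2,7}; (3,9)→{5,9}; (4,5)→{2,5,8}; (5,1)→{1,3}; (6,8)→{7,8,9}. Safe: 6. Place at column 6.
Row 8: attacked by (1,4)→{4}; (2,2)→{2,8}; (3,9)→{4,9}; (4,5)→{1,5,9}; (5,1)→{1,4}; (6,8)→{6,8}; (7,6)→{5,6,7}. Safe: 3. Place at column 3.
Row 9: attacked by (1,4)→{4}; (2,2)→{2,9}; (3,9)→{3,9}; (4,5)→{5}; (5,1)→{1,5}; (6,8)→{5,8}; (7,6)→{4,6,8}; (8,3)→{2,3,4}. Safe: 7. Place at column 7.
Columns [4, 2, 9, 5, 1, 8, 6, 3, 7], r−c [-3, 0, -6, -1, 4, -2, 1, 5, 2], r+c [5, 4, 12, 9, 6, 14, 13, 11, 16] are all distinct, so no two queens attack.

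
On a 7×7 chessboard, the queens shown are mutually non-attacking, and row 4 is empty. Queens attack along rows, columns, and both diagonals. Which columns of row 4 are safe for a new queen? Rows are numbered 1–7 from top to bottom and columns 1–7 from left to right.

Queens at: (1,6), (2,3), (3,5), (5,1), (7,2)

(1,6) attacks row 4 at column 6 and diagonals 3.
(2,3) attacks row 4 at column 3 and diagonals 1, 5.
(3,5) attacks row 4 at column 5 and diagonals 4, 6.
(5,1) attacks row 4 at column 1 and diagonals 2.
(7,2) attacks row 4 at column 2 and diagonals 5.
Attacked columns: {1, 2, 3, 4, 5, 6}. Safe: {7}.

columns 7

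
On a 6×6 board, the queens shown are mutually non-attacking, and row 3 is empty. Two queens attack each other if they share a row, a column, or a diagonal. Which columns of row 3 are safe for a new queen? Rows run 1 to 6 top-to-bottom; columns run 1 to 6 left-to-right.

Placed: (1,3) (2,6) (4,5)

(1,3) attacks row 3 at column 3 and diagonals 1, 5.
(2,6) attacks row 3 at column 6 and diagonals 5.
(4,5) attacks row 3 at column 5 and diagonals 4, 6.
Attacked columns: {1, 3, 4, 5, 6}. Safe: {2}.

columns 2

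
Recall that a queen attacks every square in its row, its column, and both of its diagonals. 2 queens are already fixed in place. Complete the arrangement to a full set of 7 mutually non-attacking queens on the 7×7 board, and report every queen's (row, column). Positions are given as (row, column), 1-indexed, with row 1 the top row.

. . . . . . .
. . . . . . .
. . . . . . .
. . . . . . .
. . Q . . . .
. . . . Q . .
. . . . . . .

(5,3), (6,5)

(1,2) (2,4) (3,6) (4,1) (5,3) (6,5) (7,7)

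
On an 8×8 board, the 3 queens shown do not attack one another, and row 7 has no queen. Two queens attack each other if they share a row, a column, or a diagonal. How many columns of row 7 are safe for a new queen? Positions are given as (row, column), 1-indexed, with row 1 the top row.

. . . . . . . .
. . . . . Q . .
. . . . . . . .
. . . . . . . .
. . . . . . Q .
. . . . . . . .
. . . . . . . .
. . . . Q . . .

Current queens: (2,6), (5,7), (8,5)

(2,6) attacks row 7 at column 6 and diagonals 1.
(5,7) attacks row 7 at column 7 and diagonals 5.
(8,5) attacks row 7 at column 5 and diagonals 4, 6.
Attacked columns: {1, 4, 5, 6, 7}. Safe: {2, 3, 8}.

3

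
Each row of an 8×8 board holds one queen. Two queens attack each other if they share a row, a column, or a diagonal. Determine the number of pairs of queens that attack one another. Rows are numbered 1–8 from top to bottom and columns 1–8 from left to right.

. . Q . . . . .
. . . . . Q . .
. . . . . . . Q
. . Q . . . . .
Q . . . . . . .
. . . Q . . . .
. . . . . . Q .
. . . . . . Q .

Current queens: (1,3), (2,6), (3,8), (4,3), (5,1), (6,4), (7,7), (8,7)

Same column: (1,3)–(4,3) (column 3); (7,7)–(8,7) (column 7).
Same diagonal: (4,3)–(8,7) (|4−8| = |3−7| = 4).
Total attacking pairs: 3.

3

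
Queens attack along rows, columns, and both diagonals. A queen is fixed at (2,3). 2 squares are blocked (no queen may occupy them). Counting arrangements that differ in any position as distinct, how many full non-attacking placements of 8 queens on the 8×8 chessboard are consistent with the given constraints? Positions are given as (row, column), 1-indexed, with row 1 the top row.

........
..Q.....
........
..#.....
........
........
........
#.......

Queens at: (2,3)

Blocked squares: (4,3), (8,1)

14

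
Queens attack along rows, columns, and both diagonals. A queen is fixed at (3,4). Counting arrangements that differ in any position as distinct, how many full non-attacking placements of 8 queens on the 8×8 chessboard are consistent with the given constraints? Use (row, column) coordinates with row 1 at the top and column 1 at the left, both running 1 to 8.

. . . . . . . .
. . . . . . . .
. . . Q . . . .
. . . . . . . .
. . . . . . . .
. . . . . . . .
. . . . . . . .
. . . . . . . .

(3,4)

12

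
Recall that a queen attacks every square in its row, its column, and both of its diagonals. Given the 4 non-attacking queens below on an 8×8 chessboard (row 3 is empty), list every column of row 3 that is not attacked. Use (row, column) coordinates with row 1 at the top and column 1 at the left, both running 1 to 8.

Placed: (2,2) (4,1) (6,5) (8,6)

columns 4, 7

(2,2) attacks row 3 at column 2 and diagonals 1, 3.
(4,1) attacks row 3 at column 1 and diagonals 2.
(6,5) attacks row 3 at column 5 and diagonals 2, 8.
(8,6) attacks row 3 at column 6 and diagonals 1.
Attacked columns: {1, 2, 3, 5, 6, 8}. Safe: {4, 7}.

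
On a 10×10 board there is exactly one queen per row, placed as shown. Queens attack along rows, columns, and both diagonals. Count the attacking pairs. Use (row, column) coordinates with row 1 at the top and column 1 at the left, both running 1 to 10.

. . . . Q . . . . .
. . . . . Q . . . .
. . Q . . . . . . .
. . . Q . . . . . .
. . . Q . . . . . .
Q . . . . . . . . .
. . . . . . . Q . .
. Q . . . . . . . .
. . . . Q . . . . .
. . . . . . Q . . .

Same column: (1,5)–(9,5) (column 5); (4,4)–(5,4) (column 4).
Same diagonal: (1,5)–(2,6) (|1−2| = |5−6| = 1); (1,5)–(3,3) (|1−3| = |5−3| = 2); (2,6)–(4,4) (|2−4| = |6−4| = 2); (3,3)–(4,4) (|3−4| = |3−4| = 1).
Total attacking pairs: 6.

6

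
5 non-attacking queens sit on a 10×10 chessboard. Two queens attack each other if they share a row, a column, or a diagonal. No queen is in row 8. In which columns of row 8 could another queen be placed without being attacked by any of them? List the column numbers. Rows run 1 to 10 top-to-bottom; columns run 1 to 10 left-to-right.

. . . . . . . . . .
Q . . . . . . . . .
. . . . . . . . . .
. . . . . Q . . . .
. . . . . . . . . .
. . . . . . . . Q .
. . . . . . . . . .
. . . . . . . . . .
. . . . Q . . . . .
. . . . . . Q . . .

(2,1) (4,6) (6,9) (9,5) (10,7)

(2,1) attacks row 8 at column 1 and diagonals 7.
(4,6) attacks row 8 at column 6 and diagonals 2, 10.
(6,9) attacks row 8 at column 9 and diagonals 7.
(9,5) attacks row 8 at column 5 and diagonals 4, 6.
(10,7) attacks row 8 at column 7 and diagonals 5, 9.
Attacked columns: {1, 2, 4, 5, 6, 7, 9, 10}. Safe: {3, 8}.

columns 3, 8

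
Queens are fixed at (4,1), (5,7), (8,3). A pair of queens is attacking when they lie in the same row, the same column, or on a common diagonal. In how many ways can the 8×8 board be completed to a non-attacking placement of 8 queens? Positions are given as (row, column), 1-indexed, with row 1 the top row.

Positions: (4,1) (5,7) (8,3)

2

Branch on row 1: col 2 → 0; col 5 → 2; col 6 → 0; col 8 → 0.
Sum: 0 + 2 + 0 + 0 = 2.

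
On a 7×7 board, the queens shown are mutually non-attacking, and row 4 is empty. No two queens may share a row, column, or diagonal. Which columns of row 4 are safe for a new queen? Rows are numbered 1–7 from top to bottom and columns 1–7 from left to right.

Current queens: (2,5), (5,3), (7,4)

(2,5) attacks row 4 at column 5 and diagonals 3, 7.
(5,3) attacks row 4 at column 3 and diagonals 2, 4.
(7,4) attacks row 4 at column 4 and diagonals 1, 7.
Attacked columns: {1, 2, 3, 4, 5, 7}. Safe: {6}.

columns 6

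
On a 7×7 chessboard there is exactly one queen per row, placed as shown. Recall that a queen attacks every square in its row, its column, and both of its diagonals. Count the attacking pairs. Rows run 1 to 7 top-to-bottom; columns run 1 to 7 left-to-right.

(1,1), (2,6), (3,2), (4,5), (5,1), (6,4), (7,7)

Same column: (1,1)–(5,1) (column 1).
Same diagonal: (1,1)–(7,7) (|1−7| = |1−7| = 6).
Total attacking pairs: 2.

2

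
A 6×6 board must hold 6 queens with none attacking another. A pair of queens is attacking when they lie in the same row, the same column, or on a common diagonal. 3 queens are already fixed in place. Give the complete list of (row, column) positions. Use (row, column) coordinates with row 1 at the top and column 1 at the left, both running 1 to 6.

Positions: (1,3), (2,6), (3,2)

(1,3) (2,6) (3,2) (4,5) (5,1) (6,4)

Row 4: attacked by (1,3)→{3,6}; (2,6)→{4,6}; (3,2)→{1,2,3}. Safe: 5. Place at column 5.
Row 5: attacked by (1,3)→{3}; (2,6)→{3,6}; (3,2)→{2,4}; (4,5)→{4,5,6}. Safe: 1. Place at column 1.
Row 6: attacked by (1,3)→{3}; (2,6)→{2,6}; (3,2)→{2,5}; (4,5)→{3,5}; (5,1)→{1,2}. Safe: 4. Place at column 4.
Columns [3, 6, 2, 5, 1, 4], r−c [-2, -4, 1, -1, 4, 2], r+c [4, 8, 5, 9, 6, 10] are all distinct, so no two queens attack.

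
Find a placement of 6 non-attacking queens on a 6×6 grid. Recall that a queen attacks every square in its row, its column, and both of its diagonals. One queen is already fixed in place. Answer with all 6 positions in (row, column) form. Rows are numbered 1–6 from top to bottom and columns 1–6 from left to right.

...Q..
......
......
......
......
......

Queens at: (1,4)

Row 2: attacked by (1,4)→{3,4,5}. Safe: 1, 2, 6. Place at column 1.
Row 3: attacked by (1,4)→{2,4,6}; (2,1)→{1,2}. Safe: 3, 5. Place at column 5.
Row 4: attacked by (1,4)→{1,4}; (2,1)→{1,3}; (3,5)→{4,5,6}. Safe: 2. Place at column 2.
Row 5: attacked by (1,4)→{4}; (2,1)→{1,4}; (3,5)→{3,5}; (4,2)→{1,2,3}. Safe: 6. Place at column 6.
Row 6: attacked by (1,4)→{4}; (2,1)→{1,5}; (3,5)→{2,5}; (4,2)→{2,4}; (5,6)→{5,6}. Safe: 3. Place at column 3.
Columns [4, 1, 5, 2, 6, 3], r−c [-3, 1, -2, 2, -1, 3], r+c [5, 3, 8, 6, 11, 9] are all distinct, so no two queens attack.

(1,4) (2,1) (3,5) (4,2) (5,6) (6,3)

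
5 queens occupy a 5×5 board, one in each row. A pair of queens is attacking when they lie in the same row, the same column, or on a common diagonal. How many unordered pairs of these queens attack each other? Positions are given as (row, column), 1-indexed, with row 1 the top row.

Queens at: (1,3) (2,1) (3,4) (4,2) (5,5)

0

All columns are distinct and no two queens satisfy |Δrow| = |Δcol|, so no pair attacks.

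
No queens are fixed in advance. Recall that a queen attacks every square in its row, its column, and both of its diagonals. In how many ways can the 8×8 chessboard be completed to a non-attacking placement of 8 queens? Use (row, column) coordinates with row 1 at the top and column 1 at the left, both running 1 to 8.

92

Branch on row 1: col 1 → 4; col 2 → 8; col 3 → 16; col 4 → 18; col 5 → 18; col 6 → 16; col 7 → 8; col 8 → 4.
Sum: 4 + 8 + 16 + 18 + 18 + 16 + 8 + 4 = 92.
(This is the classic 8-queens count.)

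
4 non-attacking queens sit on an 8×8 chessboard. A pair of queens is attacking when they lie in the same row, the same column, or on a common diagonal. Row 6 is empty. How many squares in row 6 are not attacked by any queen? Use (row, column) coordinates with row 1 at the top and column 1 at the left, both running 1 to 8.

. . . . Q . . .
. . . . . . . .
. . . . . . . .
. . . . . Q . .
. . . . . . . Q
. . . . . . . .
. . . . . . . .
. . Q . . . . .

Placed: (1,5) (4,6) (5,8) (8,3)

(1,5) attacks row 6 at column 5.
(4,6) attacks row 6 at column 6 and diagonals 4, 8.
(5,8) attacks row 6 at column 8 and diagonals 7.
(8,3) attacks row 6 at column 3 and diagonals 1, 5.
Attacked columns: {1, 3, 4, 5, 6, 7, 8}. Safe: {2}.

1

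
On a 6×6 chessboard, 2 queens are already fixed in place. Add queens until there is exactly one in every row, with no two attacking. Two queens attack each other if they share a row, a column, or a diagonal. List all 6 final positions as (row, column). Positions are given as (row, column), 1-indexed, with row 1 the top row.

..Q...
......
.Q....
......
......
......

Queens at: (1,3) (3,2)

(1,3) (2,6) (3,2) (4,5) (5,1) (6,4)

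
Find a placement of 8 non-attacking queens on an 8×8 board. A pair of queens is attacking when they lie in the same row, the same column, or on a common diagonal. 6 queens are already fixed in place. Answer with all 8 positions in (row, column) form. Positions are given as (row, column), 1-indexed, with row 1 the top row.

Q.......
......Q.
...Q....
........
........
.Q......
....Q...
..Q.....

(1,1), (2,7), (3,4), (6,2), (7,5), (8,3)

(1,1) (2,7) (3,4) (4,6) (5,8) (6,2) (7,5) (8,3)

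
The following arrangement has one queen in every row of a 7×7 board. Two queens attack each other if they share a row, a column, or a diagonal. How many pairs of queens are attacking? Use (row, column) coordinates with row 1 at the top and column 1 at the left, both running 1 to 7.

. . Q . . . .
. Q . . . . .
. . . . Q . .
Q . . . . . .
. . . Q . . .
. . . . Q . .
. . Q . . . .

5

Same column: (1,3)–(7,3) (column 3); (3,5)–(6,5) (column 5).
Same diagonal: (1,3)–(2,2) (|1−2| = |3−2| = 1); (1,3)–(3,5) (|1−3| = |3−5| = 2); (5,4)–(6,5) (|5−6| = |4−5| = 1).
Total attacking pairs: 5.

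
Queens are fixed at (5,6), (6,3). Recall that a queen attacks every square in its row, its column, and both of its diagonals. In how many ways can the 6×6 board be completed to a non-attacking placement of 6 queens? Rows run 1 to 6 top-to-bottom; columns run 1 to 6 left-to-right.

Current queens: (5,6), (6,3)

1

Branch on row 1: col 1 → 0; col 4 → 1; col 5 → 0.
Sum: 0 + 1 + 0 = 1.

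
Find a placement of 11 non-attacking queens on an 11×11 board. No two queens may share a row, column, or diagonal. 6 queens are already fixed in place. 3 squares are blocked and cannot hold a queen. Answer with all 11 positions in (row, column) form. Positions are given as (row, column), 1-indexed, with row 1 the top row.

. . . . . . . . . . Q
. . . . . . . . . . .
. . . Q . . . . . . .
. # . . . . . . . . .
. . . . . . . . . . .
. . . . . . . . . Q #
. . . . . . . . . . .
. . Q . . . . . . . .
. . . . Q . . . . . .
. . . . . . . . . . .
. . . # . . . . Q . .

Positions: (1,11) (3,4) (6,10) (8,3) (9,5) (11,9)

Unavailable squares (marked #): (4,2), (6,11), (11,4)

(1,11) (2,2) (3,4) (4,6) (5,8) (6,10) (7,1) (8,3) (9,5) (10,7) (11,9)

Row 2: attacked by (1,11)→{10,11}; (3,4)→{3,4,5}; (6,10)→{6,10}; (8,3)→{3,9}; (9,5)→{5}; (11,9)→{9}. Safe: 1, 2, 7, 8. Place at column 2.
Row 4: attacked by (1,11)→{8,11}; (2,2)→{2,4}; (3,4)→{3,4,5}; (6,10)→{8,10}; (8,3)→{3,7}; (9,5)→{5,10}; (11,9)→{2,9}. Blocked: 2. Safe: 1, 6. Place at column 6.
Row 5: attacked by (1,11)→{7,11}; (2,2)→{2,5}; (3,4)→{2,4,6}; (4,6)→{5,6,7}; (6,10)→{9,10,11}; (8,3)→{3,6}; (9,5)→{1,5,9}; (11,9)→{3,9}. Safe: 8. Place at column 8.
Row 7: attacked by (1,11)→{5,11}; (2,2)→{2,7}; (3,4)→{4,8}; (4,6)→{3,6,9}; (5,8)→{6,8,10}; (6,10)→{9,10,11}; (8,3)→{2,3,4}; (9,5)→{3,5,7}; (11,9)→{5,9}. Safe: 1. Place at column 1.
Row 10: attacked by (1,11)→{2,11}; (2,2)→{2,10}; (3,4)→{4,11}; (4,6)→{6}; (5,8)→{3,8}; (6,10)→{6,10}; (7,1)→{1,4}; (8,3)→{1,3,5}; (9,5)→{4,5,6}; (11,9)→{8,9,10}. Safe: 7. Place at column 7.
Columns [11, 2, 4, 6, 8, 10, 1, 3, 5, 7, 9], r−c [-10, 0, -1, -2, -3, -4, 6, 5, 4, 3, 2], r+c [12, 4, 7, 10, 13, 16, 8, 11, 14, 17, 20] are all distinct, so no two queens attack.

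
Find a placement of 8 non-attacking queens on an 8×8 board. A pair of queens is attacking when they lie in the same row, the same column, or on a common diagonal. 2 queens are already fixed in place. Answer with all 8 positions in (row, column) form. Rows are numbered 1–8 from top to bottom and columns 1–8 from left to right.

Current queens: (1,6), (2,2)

(1,6) (2,2) (3,7) (4,1) (5,4) (6,8) (7,5) (8,3)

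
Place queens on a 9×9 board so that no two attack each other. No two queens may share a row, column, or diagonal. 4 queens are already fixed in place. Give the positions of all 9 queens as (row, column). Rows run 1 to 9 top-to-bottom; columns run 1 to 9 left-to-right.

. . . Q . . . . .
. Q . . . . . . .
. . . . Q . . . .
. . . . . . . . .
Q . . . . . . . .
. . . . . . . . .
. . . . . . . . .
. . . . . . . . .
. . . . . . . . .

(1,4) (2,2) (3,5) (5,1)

(1,4) (2,2) (3,5) (4,8) (5,1) (6,3) (7,6) (8,9) (9,7)

Row 4: attacked by (1,4)→{1,4,7}; (2,2)→{2,4}; (3,5)→{4,5,6}; (5,1)→{1,2}. Safe: 3, 8, 9. Place at column 8.
Row 6: attacked by (1,4)→{4,9}; (2,2)→{2,6}; (3,5)→{2,5,8}; (4,8)→{6,8}; (5,1)→{1,2}. Safe: 3, 7. Place at column 3.
Row 7: attacked by (1,4)→{4}; (2,2)→{2,7}; (3,5)→{1,5,9}; (4,8)→{5,8}; (5,1)→{1,3}; (6,3)→{2,3,4}. Safe: 6. Place at column 6.
Row 8: attacked by (1,4)→{4}; (2,2)→{2,8}; (3,5)→{5}; (4,8)→{4,8}; (5,1)→{1,4}; (6,3)→{1,3,5}; (7,6)→{5,6,7}. Safe: 9. Place at column 9.
Row 9: attacked by (1,4)→{4}; (2,2)→{2,9}; (3,5)→{5}; (4,8)→{3,8}; (5,1)→{1,5}; (6,3)→{3,6}; (7,6)→{4,6,8}; (8,9)→{8,9}. Safe: 7. Place at column 7.
Columns [4, 2, 5, 8, 1, 3, 6, 9, 7], r−c [-3, 0, -2, -4, 4, 3, 1, -1, 2], r+c [5, 4, 8, 12, 6, 9, 13, 17, 16] are all distinct, so no two queens attack.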